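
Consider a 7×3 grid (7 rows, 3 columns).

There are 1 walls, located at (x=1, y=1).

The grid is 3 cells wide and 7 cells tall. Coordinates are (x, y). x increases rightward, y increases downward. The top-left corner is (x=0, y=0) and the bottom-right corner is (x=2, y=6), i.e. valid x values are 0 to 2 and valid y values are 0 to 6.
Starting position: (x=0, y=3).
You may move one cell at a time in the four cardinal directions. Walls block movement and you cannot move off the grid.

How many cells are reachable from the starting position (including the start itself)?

Answer: Reachable cells: 20

Derivation:
BFS flood-fill from (x=0, y=3):
  Distance 0: (x=0, y=3)
  Distance 1: (x=0, y=2), (x=1, y=3), (x=0, y=4)
  Distance 2: (x=0, y=1), (x=1, y=2), (x=2, y=3), (x=1, y=4), (x=0, y=5)
  Distance 3: (x=0, y=0), (x=2, y=2), (x=2, y=4), (x=1, y=5), (x=0, y=6)
  Distance 4: (x=1, y=0), (x=2, y=1), (x=2, y=5), (x=1, y=6)
  Distance 5: (x=2, y=0), (x=2, y=6)
Total reachable: 20 (grid has 20 open cells total)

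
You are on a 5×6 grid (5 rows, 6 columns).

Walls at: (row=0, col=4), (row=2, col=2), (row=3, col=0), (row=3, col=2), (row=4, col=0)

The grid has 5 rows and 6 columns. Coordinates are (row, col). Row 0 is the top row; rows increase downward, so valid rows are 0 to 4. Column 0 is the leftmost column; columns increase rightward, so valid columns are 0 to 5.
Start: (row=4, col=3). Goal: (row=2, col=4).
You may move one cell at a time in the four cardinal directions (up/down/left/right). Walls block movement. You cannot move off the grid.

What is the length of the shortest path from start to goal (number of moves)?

BFS from (row=4, col=3) until reaching (row=2, col=4):
  Distance 0: (row=4, col=3)
  Distance 1: (row=3, col=3), (row=4, col=2), (row=4, col=4)
  Distance 2: (row=2, col=3), (row=3, col=4), (row=4, col=1), (row=4, col=5)
  Distance 3: (row=1, col=3), (row=2, col=4), (row=3, col=1), (row=3, col=5)  <- goal reached here
One shortest path (3 moves): (row=4, col=3) -> (row=4, col=4) -> (row=3, col=4) -> (row=2, col=4)

Answer: Shortest path length: 3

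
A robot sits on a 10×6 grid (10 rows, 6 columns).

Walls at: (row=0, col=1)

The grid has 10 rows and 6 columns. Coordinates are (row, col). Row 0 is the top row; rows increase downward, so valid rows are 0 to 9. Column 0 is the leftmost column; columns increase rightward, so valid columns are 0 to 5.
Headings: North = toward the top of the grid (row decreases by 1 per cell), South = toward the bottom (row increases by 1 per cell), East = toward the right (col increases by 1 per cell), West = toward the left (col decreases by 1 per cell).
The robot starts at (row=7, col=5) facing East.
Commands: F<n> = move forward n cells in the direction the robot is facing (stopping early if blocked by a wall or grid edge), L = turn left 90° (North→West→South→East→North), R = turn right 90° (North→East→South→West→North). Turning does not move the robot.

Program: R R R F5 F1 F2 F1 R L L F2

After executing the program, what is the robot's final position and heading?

Answer: Final position: (row=0, col=3), facing West

Derivation:
Start: (row=7, col=5), facing East
  R: turn right, now facing South
  R: turn right, now facing West
  R: turn right, now facing North
  F5: move forward 5, now at (row=2, col=5)
  F1: move forward 1, now at (row=1, col=5)
  F2: move forward 1/2 (blocked), now at (row=0, col=5)
  F1: move forward 0/1 (blocked), now at (row=0, col=5)
  R: turn right, now facing East
  L: turn left, now facing North
  L: turn left, now facing West
  F2: move forward 2, now at (row=0, col=3)
Final: (row=0, col=3), facing West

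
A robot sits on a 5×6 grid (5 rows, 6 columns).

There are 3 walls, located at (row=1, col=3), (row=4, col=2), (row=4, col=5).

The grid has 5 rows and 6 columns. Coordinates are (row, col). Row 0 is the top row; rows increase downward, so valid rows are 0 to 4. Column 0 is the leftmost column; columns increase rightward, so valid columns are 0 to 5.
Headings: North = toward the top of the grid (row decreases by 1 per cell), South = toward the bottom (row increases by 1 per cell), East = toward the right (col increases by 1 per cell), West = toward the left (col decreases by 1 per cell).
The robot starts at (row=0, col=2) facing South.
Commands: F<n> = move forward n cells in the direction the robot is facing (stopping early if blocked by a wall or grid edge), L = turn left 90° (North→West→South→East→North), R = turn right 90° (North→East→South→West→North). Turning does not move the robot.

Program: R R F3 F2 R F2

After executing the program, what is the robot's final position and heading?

Answer: Final position: (row=0, col=4), facing East

Derivation:
Start: (row=0, col=2), facing South
  R: turn right, now facing West
  R: turn right, now facing North
  F3: move forward 0/3 (blocked), now at (row=0, col=2)
  F2: move forward 0/2 (blocked), now at (row=0, col=2)
  R: turn right, now facing East
  F2: move forward 2, now at (row=0, col=4)
Final: (row=0, col=4), facing East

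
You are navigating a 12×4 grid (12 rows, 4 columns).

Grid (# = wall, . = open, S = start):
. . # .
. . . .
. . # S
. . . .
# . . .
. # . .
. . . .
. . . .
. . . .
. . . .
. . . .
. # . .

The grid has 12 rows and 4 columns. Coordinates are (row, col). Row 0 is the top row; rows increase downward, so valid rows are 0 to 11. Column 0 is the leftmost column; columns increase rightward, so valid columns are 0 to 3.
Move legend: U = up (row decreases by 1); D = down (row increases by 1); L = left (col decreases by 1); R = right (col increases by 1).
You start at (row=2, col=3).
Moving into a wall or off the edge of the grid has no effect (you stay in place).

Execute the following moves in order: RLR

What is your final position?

Answer: Final position: (row=2, col=3)

Derivation:
Start: (row=2, col=3)
  R (right): blocked, stay at (row=2, col=3)
  L (left): blocked, stay at (row=2, col=3)
  R (right): blocked, stay at (row=2, col=3)
Final: (row=2, col=3)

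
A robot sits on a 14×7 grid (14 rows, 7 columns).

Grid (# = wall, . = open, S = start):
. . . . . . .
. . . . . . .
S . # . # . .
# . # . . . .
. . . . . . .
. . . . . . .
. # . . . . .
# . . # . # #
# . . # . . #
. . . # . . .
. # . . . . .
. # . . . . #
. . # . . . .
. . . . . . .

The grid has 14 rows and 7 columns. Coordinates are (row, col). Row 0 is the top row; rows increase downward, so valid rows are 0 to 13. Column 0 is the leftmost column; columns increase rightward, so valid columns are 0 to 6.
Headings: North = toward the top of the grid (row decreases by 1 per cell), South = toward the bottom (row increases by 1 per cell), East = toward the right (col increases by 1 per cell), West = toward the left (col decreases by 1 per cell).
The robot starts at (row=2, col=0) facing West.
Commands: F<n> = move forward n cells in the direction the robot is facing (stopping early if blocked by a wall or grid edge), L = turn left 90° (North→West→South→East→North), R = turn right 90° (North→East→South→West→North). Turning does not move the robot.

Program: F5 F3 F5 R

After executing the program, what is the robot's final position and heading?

Start: (row=2, col=0), facing West
  F5: move forward 0/5 (blocked), now at (row=2, col=0)
  F3: move forward 0/3 (blocked), now at (row=2, col=0)
  F5: move forward 0/5 (blocked), now at (row=2, col=0)
  R: turn right, now facing North
Final: (row=2, col=0), facing North

Answer: Final position: (row=2, col=0), facing North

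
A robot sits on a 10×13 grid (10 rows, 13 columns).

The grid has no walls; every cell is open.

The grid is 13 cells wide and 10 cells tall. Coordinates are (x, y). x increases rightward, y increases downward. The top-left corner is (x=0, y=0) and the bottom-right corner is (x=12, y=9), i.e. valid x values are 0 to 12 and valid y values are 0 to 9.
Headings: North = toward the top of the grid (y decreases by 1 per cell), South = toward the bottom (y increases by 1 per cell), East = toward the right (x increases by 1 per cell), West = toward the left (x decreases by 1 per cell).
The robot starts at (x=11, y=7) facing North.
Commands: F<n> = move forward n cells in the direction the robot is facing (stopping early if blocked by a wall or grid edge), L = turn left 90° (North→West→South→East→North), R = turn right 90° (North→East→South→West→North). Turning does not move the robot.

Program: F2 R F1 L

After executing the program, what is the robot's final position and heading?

Start: (x=11, y=7), facing North
  F2: move forward 2, now at (x=11, y=5)
  R: turn right, now facing East
  F1: move forward 1, now at (x=12, y=5)
  L: turn left, now facing North
Final: (x=12, y=5), facing North

Answer: Final position: (x=12, y=5), facing North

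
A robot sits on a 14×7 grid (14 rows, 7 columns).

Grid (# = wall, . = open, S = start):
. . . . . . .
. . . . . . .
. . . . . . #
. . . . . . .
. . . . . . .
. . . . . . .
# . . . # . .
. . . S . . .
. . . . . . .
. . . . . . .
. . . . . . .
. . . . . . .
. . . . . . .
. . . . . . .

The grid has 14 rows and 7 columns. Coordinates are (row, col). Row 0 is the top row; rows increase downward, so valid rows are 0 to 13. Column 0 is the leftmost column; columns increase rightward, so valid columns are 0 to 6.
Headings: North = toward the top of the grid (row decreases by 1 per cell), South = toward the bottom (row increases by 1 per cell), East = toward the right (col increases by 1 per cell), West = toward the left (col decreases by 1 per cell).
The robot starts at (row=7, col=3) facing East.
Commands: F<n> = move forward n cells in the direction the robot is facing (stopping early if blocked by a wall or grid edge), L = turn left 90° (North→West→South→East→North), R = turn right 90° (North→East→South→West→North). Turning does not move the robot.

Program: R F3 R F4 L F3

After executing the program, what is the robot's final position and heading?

Start: (row=7, col=3), facing East
  R: turn right, now facing South
  F3: move forward 3, now at (row=10, col=3)
  R: turn right, now facing West
  F4: move forward 3/4 (blocked), now at (row=10, col=0)
  L: turn left, now facing South
  F3: move forward 3, now at (row=13, col=0)
Final: (row=13, col=0), facing South

Answer: Final position: (row=13, col=0), facing South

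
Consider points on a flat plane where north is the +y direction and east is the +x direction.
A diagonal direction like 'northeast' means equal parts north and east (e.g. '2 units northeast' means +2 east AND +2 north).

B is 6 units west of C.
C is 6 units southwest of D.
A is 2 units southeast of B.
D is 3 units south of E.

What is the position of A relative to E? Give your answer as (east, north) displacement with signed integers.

Place E at the origin (east=0, north=0).
  D is 3 units south of E: delta (east=+0, north=-3); D at (east=0, north=-3).
  C is 6 units southwest of D: delta (east=-6, north=-6); C at (east=-6, north=-9).
  B is 6 units west of C: delta (east=-6, north=+0); B at (east=-12, north=-9).
  A is 2 units southeast of B: delta (east=+2, north=-2); A at (east=-10, north=-11).
Therefore A relative to E: (east=-10, north=-11).

Answer: A is at (east=-10, north=-11) relative to E.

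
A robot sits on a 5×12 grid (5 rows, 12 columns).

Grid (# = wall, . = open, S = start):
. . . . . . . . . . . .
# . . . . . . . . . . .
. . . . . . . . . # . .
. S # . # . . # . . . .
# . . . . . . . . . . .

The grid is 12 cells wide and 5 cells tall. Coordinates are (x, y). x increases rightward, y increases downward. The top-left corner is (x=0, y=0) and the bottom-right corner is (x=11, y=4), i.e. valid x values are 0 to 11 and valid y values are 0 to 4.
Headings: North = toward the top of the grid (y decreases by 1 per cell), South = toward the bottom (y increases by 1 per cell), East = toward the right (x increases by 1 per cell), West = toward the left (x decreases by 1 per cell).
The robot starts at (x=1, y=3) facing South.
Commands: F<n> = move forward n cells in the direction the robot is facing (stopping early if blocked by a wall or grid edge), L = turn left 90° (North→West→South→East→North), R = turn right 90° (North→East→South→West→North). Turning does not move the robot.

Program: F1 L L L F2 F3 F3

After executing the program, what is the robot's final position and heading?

Answer: Final position: (x=1, y=4), facing West

Derivation:
Start: (x=1, y=3), facing South
  F1: move forward 1, now at (x=1, y=4)
  L: turn left, now facing East
  L: turn left, now facing North
  L: turn left, now facing West
  F2: move forward 0/2 (blocked), now at (x=1, y=4)
  F3: move forward 0/3 (blocked), now at (x=1, y=4)
  F3: move forward 0/3 (blocked), now at (x=1, y=4)
Final: (x=1, y=4), facing West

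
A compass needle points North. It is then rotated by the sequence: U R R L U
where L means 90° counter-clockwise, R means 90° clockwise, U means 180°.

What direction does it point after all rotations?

Start: North
  U (U-turn (180°)) -> South
  R (right (90° clockwise)) -> West
  R (right (90° clockwise)) -> North
  L (left (90° counter-clockwise)) -> West
  U (U-turn (180°)) -> East
Final: East

Answer: Final heading: East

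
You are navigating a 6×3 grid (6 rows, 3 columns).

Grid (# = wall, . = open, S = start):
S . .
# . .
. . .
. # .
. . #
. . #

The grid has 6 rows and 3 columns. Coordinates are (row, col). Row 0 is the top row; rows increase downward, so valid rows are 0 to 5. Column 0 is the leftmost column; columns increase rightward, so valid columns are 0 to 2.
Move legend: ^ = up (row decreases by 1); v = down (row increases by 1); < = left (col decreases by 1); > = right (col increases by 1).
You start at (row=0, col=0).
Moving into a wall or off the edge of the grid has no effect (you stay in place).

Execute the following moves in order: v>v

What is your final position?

Answer: Final position: (row=1, col=1)

Derivation:
Start: (row=0, col=0)
  v (down): blocked, stay at (row=0, col=0)
  > (right): (row=0, col=0) -> (row=0, col=1)
  v (down): (row=0, col=1) -> (row=1, col=1)
Final: (row=1, col=1)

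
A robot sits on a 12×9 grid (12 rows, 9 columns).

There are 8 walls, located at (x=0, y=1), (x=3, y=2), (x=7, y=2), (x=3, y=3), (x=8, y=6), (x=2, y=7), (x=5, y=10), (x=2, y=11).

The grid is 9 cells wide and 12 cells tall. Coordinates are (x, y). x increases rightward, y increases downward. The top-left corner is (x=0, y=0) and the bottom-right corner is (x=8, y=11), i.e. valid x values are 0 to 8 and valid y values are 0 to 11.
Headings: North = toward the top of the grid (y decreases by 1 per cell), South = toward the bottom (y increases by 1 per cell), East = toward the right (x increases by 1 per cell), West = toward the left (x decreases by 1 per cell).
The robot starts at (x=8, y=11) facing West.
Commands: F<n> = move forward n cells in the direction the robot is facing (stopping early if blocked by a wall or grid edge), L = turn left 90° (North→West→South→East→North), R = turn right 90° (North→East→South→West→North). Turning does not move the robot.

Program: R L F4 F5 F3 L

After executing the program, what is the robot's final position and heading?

Start: (x=8, y=11), facing West
  R: turn right, now facing North
  L: turn left, now facing West
  F4: move forward 4, now at (x=4, y=11)
  F5: move forward 1/5 (blocked), now at (x=3, y=11)
  F3: move forward 0/3 (blocked), now at (x=3, y=11)
  L: turn left, now facing South
Final: (x=3, y=11), facing South

Answer: Final position: (x=3, y=11), facing South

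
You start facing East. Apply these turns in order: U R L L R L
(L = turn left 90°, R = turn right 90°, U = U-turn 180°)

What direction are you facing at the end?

Answer: Final heading: South

Derivation:
Start: East
  U (U-turn (180°)) -> West
  R (right (90° clockwise)) -> North
  L (left (90° counter-clockwise)) -> West
  L (left (90° counter-clockwise)) -> South
  R (right (90° clockwise)) -> West
  L (left (90° counter-clockwise)) -> South
Final: South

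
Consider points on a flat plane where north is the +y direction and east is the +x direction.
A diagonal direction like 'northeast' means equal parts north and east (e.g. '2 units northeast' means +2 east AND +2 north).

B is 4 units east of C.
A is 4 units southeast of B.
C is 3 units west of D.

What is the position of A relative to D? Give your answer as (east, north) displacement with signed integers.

Place D at the origin (east=0, north=0).
  C is 3 units west of D: delta (east=-3, north=+0); C at (east=-3, north=0).
  B is 4 units east of C: delta (east=+4, north=+0); B at (east=1, north=0).
  A is 4 units southeast of B: delta (east=+4, north=-4); A at (east=5, north=-4).
Therefore A relative to D: (east=5, north=-4).

Answer: A is at (east=5, north=-4) relative to D.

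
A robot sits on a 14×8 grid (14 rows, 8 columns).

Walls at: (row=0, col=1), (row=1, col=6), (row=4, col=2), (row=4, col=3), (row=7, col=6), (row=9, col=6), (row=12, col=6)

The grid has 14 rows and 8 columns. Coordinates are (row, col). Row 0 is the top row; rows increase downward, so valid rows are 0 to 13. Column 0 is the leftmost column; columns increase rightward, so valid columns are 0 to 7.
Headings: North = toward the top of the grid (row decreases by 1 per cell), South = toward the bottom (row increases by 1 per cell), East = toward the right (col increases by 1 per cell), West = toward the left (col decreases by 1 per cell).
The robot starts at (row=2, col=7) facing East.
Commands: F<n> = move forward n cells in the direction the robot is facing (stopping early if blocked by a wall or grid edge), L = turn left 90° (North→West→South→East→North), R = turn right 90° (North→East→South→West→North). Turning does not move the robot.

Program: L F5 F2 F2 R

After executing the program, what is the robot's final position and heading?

Answer: Final position: (row=0, col=7), facing East

Derivation:
Start: (row=2, col=7), facing East
  L: turn left, now facing North
  F5: move forward 2/5 (blocked), now at (row=0, col=7)
  F2: move forward 0/2 (blocked), now at (row=0, col=7)
  F2: move forward 0/2 (blocked), now at (row=0, col=7)
  R: turn right, now facing East
Final: (row=0, col=7), facing East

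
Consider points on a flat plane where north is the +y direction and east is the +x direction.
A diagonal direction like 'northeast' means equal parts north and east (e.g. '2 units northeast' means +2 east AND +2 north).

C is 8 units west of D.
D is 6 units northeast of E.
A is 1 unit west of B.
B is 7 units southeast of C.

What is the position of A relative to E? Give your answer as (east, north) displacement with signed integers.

Answer: A is at (east=4, north=-1) relative to E.

Derivation:
Place E at the origin (east=0, north=0).
  D is 6 units northeast of E: delta (east=+6, north=+6); D at (east=6, north=6).
  C is 8 units west of D: delta (east=-8, north=+0); C at (east=-2, north=6).
  B is 7 units southeast of C: delta (east=+7, north=-7); B at (east=5, north=-1).
  A is 1 unit west of B: delta (east=-1, north=+0); A at (east=4, north=-1).
Therefore A relative to E: (east=4, north=-1).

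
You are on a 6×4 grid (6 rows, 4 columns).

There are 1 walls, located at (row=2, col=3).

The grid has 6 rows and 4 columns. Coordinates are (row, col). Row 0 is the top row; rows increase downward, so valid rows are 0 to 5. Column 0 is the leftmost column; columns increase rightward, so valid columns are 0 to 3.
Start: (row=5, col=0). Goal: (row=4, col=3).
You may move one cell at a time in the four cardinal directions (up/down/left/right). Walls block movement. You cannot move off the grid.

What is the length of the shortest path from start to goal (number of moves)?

BFS from (row=5, col=0) until reaching (row=4, col=3):
  Distance 0: (row=5, col=0)
  Distance 1: (row=4, col=0), (row=5, col=1)
  Distance 2: (row=3, col=0), (row=4, col=1), (row=5, col=2)
  Distance 3: (row=2, col=0), (row=3, col=1), (row=4, col=2), (row=5, col=3)
  Distance 4: (row=1, col=0), (row=2, col=1), (row=3, col=2), (row=4, col=3)  <- goal reached here
One shortest path (4 moves): (row=5, col=0) -> (row=5, col=1) -> (row=5, col=2) -> (row=5, col=3) -> (row=4, col=3)

Answer: Shortest path length: 4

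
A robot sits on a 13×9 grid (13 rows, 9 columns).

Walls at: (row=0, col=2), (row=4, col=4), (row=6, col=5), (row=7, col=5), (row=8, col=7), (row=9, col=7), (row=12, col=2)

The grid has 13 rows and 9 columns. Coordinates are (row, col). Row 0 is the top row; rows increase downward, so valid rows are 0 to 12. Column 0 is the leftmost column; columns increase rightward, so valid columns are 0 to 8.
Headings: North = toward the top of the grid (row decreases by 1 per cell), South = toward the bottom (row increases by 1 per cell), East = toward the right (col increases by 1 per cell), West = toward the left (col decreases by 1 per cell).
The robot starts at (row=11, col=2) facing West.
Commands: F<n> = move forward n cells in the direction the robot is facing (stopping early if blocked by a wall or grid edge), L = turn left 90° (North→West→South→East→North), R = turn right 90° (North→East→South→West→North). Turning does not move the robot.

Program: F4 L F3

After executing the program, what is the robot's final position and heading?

Answer: Final position: (row=12, col=0), facing South

Derivation:
Start: (row=11, col=2), facing West
  F4: move forward 2/4 (blocked), now at (row=11, col=0)
  L: turn left, now facing South
  F3: move forward 1/3 (blocked), now at (row=12, col=0)
Final: (row=12, col=0), facing South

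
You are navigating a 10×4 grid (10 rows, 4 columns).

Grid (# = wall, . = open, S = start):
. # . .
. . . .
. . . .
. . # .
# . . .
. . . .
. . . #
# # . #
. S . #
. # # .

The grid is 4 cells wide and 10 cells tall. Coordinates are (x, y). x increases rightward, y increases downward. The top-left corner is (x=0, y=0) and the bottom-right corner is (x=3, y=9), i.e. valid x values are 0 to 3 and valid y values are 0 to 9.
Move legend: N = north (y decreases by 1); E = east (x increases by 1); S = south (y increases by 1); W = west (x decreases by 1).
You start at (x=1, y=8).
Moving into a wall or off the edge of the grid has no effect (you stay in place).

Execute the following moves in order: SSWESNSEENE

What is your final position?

Answer: Final position: (x=2, y=7)

Derivation:
Start: (x=1, y=8)
  S (south): blocked, stay at (x=1, y=8)
  S (south): blocked, stay at (x=1, y=8)
  W (west): (x=1, y=8) -> (x=0, y=8)
  E (east): (x=0, y=8) -> (x=1, y=8)
  S (south): blocked, stay at (x=1, y=8)
  N (north): blocked, stay at (x=1, y=8)
  S (south): blocked, stay at (x=1, y=8)
  E (east): (x=1, y=8) -> (x=2, y=8)
  E (east): blocked, stay at (x=2, y=8)
  N (north): (x=2, y=8) -> (x=2, y=7)
  E (east): blocked, stay at (x=2, y=7)
Final: (x=2, y=7)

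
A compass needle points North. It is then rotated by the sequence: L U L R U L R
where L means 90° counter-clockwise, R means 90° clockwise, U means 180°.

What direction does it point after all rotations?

Start: North
  L (left (90° counter-clockwise)) -> West
  U (U-turn (180°)) -> East
  L (left (90° counter-clockwise)) -> North
  R (right (90° clockwise)) -> East
  U (U-turn (180°)) -> West
  L (left (90° counter-clockwise)) -> South
  R (right (90° clockwise)) -> West
Final: West

Answer: Final heading: West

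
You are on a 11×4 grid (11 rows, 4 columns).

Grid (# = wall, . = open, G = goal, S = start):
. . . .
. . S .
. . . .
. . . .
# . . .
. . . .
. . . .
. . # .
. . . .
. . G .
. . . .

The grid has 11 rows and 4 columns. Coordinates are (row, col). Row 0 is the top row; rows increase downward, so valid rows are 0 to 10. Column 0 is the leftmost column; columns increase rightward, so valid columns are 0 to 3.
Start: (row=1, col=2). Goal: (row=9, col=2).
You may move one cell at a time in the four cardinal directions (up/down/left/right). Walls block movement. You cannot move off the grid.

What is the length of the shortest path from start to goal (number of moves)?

Answer: Shortest path length: 10

Derivation:
BFS from (row=1, col=2) until reaching (row=9, col=2):
  Distance 0: (row=1, col=2)
  Distance 1: (row=0, col=2), (row=1, col=1), (row=1, col=3), (row=2, col=2)
  Distance 2: (row=0, col=1), (row=0, col=3), (row=1, col=0), (row=2, col=1), (row=2, col=3), (row=3, col=2)
  Distance 3: (row=0, col=0), (row=2, col=0), (row=3, col=1), (row=3, col=3), (row=4, col=2)
  Distance 4: (row=3, col=0), (row=4, col=1), (row=4, col=3), (row=5, col=2)
  Distance 5: (row=5, col=1), (row=5, col=3), (row=6, col=2)
  Distance 6: (row=5, col=0), (row=6, col=1), (row=6, col=3)
  Distance 7: (row=6, col=0), (row=7, col=1), (row=7, col=3)
  Distance 8: (row=7, col=0), (row=8, col=1), (row=8, col=3)
  Distance 9: (row=8, col=0), (row=8, col=2), (row=9, col=1), (row=9, col=3)
  Distance 10: (row=9, col=0), (row=9, col=2), (row=10, col=1), (row=10, col=3)  <- goal reached here
One shortest path (10 moves): (row=1, col=2) -> (row=1, col=3) -> (row=2, col=3) -> (row=3, col=3) -> (row=4, col=3) -> (row=5, col=3) -> (row=6, col=3) -> (row=7, col=3) -> (row=8, col=3) -> (row=8, col=2) -> (row=9, col=2)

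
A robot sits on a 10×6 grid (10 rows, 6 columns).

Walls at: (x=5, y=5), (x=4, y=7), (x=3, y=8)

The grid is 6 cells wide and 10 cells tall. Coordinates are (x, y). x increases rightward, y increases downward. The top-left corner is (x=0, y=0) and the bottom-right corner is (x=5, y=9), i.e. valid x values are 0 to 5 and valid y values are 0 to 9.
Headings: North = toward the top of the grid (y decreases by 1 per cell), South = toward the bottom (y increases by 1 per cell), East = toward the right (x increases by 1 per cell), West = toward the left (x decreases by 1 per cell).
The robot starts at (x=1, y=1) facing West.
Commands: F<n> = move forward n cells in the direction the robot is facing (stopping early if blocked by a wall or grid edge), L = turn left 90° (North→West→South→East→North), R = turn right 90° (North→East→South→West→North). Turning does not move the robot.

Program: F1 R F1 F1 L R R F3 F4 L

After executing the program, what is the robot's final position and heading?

Start: (x=1, y=1), facing West
  F1: move forward 1, now at (x=0, y=1)
  R: turn right, now facing North
  F1: move forward 1, now at (x=0, y=0)
  F1: move forward 0/1 (blocked), now at (x=0, y=0)
  L: turn left, now facing West
  R: turn right, now facing North
  R: turn right, now facing East
  F3: move forward 3, now at (x=3, y=0)
  F4: move forward 2/4 (blocked), now at (x=5, y=0)
  L: turn left, now facing North
Final: (x=5, y=0), facing North

Answer: Final position: (x=5, y=0), facing North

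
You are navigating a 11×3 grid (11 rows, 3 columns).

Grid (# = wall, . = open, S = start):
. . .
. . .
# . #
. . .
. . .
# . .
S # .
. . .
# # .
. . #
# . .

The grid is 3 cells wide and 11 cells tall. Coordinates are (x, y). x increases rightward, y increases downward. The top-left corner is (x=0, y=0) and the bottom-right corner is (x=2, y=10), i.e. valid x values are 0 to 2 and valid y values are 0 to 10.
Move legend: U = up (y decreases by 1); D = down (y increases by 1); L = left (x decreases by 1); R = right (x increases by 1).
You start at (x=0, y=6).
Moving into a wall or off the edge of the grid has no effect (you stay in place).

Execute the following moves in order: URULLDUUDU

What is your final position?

Start: (x=0, y=6)
  U (up): blocked, stay at (x=0, y=6)
  R (right): blocked, stay at (x=0, y=6)
  U (up): blocked, stay at (x=0, y=6)
  L (left): blocked, stay at (x=0, y=6)
  L (left): blocked, stay at (x=0, y=6)
  D (down): (x=0, y=6) -> (x=0, y=7)
  U (up): (x=0, y=7) -> (x=0, y=6)
  U (up): blocked, stay at (x=0, y=6)
  D (down): (x=0, y=6) -> (x=0, y=7)
  U (up): (x=0, y=7) -> (x=0, y=6)
Final: (x=0, y=6)

Answer: Final position: (x=0, y=6)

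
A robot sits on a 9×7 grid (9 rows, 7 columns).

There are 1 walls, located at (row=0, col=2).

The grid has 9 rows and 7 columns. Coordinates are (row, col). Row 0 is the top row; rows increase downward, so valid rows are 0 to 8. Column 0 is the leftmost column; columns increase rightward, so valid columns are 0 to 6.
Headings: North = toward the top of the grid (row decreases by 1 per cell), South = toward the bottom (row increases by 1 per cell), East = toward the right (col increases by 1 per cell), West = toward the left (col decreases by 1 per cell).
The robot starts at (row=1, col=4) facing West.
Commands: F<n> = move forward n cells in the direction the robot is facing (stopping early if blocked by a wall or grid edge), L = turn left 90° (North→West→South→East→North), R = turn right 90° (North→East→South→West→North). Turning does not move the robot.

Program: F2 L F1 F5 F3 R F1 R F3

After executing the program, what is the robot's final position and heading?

Start: (row=1, col=4), facing West
  F2: move forward 2, now at (row=1, col=2)
  L: turn left, now facing South
  F1: move forward 1, now at (row=2, col=2)
  F5: move forward 5, now at (row=7, col=2)
  F3: move forward 1/3 (blocked), now at (row=8, col=2)
  R: turn right, now facing West
  F1: move forward 1, now at (row=8, col=1)
  R: turn right, now facing North
  F3: move forward 3, now at (row=5, col=1)
Final: (row=5, col=1), facing North

Answer: Final position: (row=5, col=1), facing North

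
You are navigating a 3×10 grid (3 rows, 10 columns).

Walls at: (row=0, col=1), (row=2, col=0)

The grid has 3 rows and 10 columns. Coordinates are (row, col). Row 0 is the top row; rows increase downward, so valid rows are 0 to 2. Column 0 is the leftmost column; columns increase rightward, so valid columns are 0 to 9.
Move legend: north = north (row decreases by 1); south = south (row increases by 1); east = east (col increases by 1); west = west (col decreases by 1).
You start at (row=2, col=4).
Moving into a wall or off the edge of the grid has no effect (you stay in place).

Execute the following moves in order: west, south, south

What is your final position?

Start: (row=2, col=4)
  west (west): (row=2, col=4) -> (row=2, col=3)
  south (south): blocked, stay at (row=2, col=3)
  south (south): blocked, stay at (row=2, col=3)
Final: (row=2, col=3)

Answer: Final position: (row=2, col=3)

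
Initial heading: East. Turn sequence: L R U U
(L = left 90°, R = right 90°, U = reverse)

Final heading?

Answer: Final heading: East

Derivation:
Start: East
  L (left (90° counter-clockwise)) -> North
  R (right (90° clockwise)) -> East
  U (U-turn (180°)) -> West
  U (U-turn (180°)) -> East
Final: East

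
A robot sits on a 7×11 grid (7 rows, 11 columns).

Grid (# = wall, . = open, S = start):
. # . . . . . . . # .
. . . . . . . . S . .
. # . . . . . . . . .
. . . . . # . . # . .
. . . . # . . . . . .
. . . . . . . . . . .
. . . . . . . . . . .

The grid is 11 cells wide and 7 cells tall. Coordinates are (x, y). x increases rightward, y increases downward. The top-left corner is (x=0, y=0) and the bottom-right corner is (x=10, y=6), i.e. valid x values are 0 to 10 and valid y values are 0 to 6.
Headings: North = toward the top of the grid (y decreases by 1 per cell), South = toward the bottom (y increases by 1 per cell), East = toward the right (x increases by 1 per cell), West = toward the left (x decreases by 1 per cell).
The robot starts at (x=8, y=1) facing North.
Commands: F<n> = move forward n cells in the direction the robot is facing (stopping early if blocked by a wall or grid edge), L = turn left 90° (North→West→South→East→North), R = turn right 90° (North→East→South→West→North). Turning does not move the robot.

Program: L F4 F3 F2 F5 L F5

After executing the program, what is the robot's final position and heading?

Start: (x=8, y=1), facing North
  L: turn left, now facing West
  F4: move forward 4, now at (x=4, y=1)
  F3: move forward 3, now at (x=1, y=1)
  F2: move forward 1/2 (blocked), now at (x=0, y=1)
  F5: move forward 0/5 (blocked), now at (x=0, y=1)
  L: turn left, now facing South
  F5: move forward 5, now at (x=0, y=6)
Final: (x=0, y=6), facing South

Answer: Final position: (x=0, y=6), facing South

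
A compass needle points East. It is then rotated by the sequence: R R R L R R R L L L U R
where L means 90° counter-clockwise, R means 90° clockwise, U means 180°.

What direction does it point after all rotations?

Start: East
  R (right (90° clockwise)) -> South
  R (right (90° clockwise)) -> West
  R (right (90° clockwise)) -> North
  L (left (90° counter-clockwise)) -> West
  R (right (90° clockwise)) -> North
  R (right (90° clockwise)) -> East
  R (right (90° clockwise)) -> South
  L (left (90° counter-clockwise)) -> East
  L (left (90° counter-clockwise)) -> North
  L (left (90° counter-clockwise)) -> West
  U (U-turn (180°)) -> East
  R (right (90° clockwise)) -> South
Final: South

Answer: Final heading: South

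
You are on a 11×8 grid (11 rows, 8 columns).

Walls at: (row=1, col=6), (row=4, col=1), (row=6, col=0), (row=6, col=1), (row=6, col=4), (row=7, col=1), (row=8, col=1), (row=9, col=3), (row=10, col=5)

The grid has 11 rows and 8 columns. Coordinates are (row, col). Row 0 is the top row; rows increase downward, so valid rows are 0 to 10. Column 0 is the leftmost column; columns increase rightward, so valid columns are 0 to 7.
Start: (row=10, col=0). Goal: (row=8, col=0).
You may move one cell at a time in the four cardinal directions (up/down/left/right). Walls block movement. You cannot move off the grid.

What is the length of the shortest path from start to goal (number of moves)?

BFS from (row=10, col=0) until reaching (row=8, col=0):
  Distance 0: (row=10, col=0)
  Distance 1: (row=9, col=0), (row=10, col=1)
  Distance 2: (row=8, col=0), (row=9, col=1), (row=10, col=2)  <- goal reached here
One shortest path (2 moves): (row=10, col=0) -> (row=9, col=0) -> (row=8, col=0)

Answer: Shortest path length: 2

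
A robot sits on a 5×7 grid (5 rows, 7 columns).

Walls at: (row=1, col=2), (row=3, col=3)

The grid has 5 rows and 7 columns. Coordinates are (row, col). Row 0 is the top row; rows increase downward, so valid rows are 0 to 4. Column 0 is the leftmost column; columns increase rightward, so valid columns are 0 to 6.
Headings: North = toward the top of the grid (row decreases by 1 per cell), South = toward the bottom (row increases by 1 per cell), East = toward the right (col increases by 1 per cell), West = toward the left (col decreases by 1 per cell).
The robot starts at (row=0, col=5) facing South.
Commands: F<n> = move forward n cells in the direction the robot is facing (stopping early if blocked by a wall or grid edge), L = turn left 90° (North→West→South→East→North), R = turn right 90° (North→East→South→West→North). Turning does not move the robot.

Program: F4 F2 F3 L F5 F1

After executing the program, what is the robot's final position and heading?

Answer: Final position: (row=4, col=6), facing East

Derivation:
Start: (row=0, col=5), facing South
  F4: move forward 4, now at (row=4, col=5)
  F2: move forward 0/2 (blocked), now at (row=4, col=5)
  F3: move forward 0/3 (blocked), now at (row=4, col=5)
  L: turn left, now facing East
  F5: move forward 1/5 (blocked), now at (row=4, col=6)
  F1: move forward 0/1 (blocked), now at (row=4, col=6)
Final: (row=4, col=6), facing East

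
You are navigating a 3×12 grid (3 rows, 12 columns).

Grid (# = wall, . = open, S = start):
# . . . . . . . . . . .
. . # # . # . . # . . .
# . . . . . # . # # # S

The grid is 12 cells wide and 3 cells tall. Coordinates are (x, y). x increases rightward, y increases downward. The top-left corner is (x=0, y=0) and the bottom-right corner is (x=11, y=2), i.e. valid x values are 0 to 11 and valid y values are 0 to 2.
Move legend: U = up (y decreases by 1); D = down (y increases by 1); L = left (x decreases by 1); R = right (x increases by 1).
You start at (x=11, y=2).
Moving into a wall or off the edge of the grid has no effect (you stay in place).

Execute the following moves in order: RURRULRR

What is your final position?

Start: (x=11, y=2)
  R (right): blocked, stay at (x=11, y=2)
  U (up): (x=11, y=2) -> (x=11, y=1)
  R (right): blocked, stay at (x=11, y=1)
  R (right): blocked, stay at (x=11, y=1)
  U (up): (x=11, y=1) -> (x=11, y=0)
  L (left): (x=11, y=0) -> (x=10, y=0)
  R (right): (x=10, y=0) -> (x=11, y=0)
  R (right): blocked, stay at (x=11, y=0)
Final: (x=11, y=0)

Answer: Final position: (x=11, y=0)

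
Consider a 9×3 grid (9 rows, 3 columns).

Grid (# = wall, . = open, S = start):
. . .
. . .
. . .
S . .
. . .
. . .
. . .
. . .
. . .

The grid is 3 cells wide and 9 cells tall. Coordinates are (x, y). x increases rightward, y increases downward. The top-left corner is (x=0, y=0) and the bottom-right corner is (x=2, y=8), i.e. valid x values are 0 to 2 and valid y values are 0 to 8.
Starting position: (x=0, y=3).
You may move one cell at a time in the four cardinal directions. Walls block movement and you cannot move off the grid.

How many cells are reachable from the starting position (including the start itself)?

Answer: Reachable cells: 27

Derivation:
BFS flood-fill from (x=0, y=3):
  Distance 0: (x=0, y=3)
  Distance 1: (x=0, y=2), (x=1, y=3), (x=0, y=4)
  Distance 2: (x=0, y=1), (x=1, y=2), (x=2, y=3), (x=1, y=4), (x=0, y=5)
  Distance 3: (x=0, y=0), (x=1, y=1), (x=2, y=2), (x=2, y=4), (x=1, y=5), (x=0, y=6)
  Distance 4: (x=1, y=0), (x=2, y=1), (x=2, y=5), (x=1, y=6), (x=0, y=7)
  Distance 5: (x=2, y=0), (x=2, y=6), (x=1, y=7), (x=0, y=8)
  Distance 6: (x=2, y=7), (x=1, y=8)
  Distance 7: (x=2, y=8)
Total reachable: 27 (grid has 27 open cells total)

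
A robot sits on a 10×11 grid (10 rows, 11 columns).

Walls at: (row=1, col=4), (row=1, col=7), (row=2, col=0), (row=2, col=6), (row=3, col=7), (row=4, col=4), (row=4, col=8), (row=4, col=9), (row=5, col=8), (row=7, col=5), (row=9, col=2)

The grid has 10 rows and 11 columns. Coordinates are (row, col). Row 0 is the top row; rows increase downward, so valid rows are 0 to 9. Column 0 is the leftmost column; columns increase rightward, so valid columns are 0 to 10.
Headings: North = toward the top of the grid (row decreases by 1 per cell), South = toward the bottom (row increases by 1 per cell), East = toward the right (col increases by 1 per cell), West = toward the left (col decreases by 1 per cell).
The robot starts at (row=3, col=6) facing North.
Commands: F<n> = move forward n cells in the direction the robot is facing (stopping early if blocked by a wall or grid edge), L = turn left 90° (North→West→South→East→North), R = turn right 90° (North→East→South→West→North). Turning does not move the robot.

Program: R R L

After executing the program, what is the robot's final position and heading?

Answer: Final position: (row=3, col=6), facing East

Derivation:
Start: (row=3, col=6), facing North
  R: turn right, now facing East
  R: turn right, now facing South
  L: turn left, now facing East
Final: (row=3, col=6), facing East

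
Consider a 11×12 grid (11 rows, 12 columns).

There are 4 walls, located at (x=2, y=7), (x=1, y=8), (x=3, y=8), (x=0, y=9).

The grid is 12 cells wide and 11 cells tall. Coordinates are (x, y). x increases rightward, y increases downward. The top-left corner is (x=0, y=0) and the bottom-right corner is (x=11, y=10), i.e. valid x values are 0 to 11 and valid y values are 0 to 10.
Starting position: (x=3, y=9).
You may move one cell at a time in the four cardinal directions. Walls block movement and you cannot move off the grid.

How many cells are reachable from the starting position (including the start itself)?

Answer: Reachable cells: 128

Derivation:
BFS flood-fill from (x=3, y=9):
  Distance 0: (x=3, y=9)
  Distance 1: (x=2, y=9), (x=4, y=9), (x=3, y=10)
  Distance 2: (x=2, y=8), (x=4, y=8), (x=1, y=9), (x=5, y=9), (x=2, y=10), (x=4, y=10)
  Distance 3: (x=4, y=7), (x=5, y=8), (x=6, y=9), (x=1, y=10), (x=5, y=10)
  Distance 4: (x=4, y=6), (x=3, y=7), (x=5, y=7), (x=6, y=8), (x=7, y=9), (x=0, y=10), (x=6, y=10)
  Distance 5: (x=4, y=5), (x=3, y=6), (x=5, y=6), (x=6, y=7), (x=7, y=8), (x=8, y=9), (x=7, y=10)
  Distance 6: (x=4, y=4), (x=3, y=5), (x=5, y=5), (x=2, y=6), (x=6, y=6), (x=7, y=7), (x=8, y=8), (x=9, y=9), (x=8, y=10)
  Distance 7: (x=4, y=3), (x=3, y=4), (x=5, y=4), (x=2, y=5), (x=6, y=5), (x=1, y=6), (x=7, y=6), (x=8, y=7), (x=9, y=8), (x=10, y=9), (x=9, y=10)
  Distance 8: (x=4, y=2), (x=3, y=3), (x=5, y=3), (x=2, y=4), (x=6, y=4), (x=1, y=5), (x=7, y=5), (x=0, y=6), (x=8, y=6), (x=1, y=7), (x=9, y=7), (x=10, y=8), (x=11, y=9), (x=10, y=10)
  Distance 9: (x=4, y=1), (x=3, y=2), (x=5, y=2), (x=2, y=3), (x=6, y=3), (x=1, y=4), (x=7, y=4), (x=0, y=5), (x=8, y=5), (x=9, y=6), (x=0, y=7), (x=10, y=7), (x=11, y=8), (x=11, y=10)
  Distance 10: (x=4, y=0), (x=3, y=1), (x=5, y=1), (x=2, y=2), (x=6, y=2), (x=1, y=3), (x=7, y=3), (x=0, y=4), (x=8, y=4), (x=9, y=5), (x=10, y=6), (x=11, y=7), (x=0, y=8)
  Distance 11: (x=3, y=0), (x=5, y=0), (x=2, y=1), (x=6, y=1), (x=1, y=2), (x=7, y=2), (x=0, y=3), (x=8, y=3), (x=9, y=4), (x=10, y=5), (x=11, y=6)
  Distance 12: (x=2, y=0), (x=6, y=0), (x=1, y=1), (x=7, y=1), (x=0, y=2), (x=8, y=2), (x=9, y=3), (x=10, y=4), (x=11, y=5)
  Distance 13: (x=1, y=0), (x=7, y=0), (x=0, y=1), (x=8, y=1), (x=9, y=2), (x=10, y=3), (x=11, y=4)
  Distance 14: (x=0, y=0), (x=8, y=0), (x=9, y=1), (x=10, y=2), (x=11, y=3)
  Distance 15: (x=9, y=0), (x=10, y=1), (x=11, y=2)
  Distance 16: (x=10, y=0), (x=11, y=1)
  Distance 17: (x=11, y=0)
Total reachable: 128 (grid has 128 open cells total)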